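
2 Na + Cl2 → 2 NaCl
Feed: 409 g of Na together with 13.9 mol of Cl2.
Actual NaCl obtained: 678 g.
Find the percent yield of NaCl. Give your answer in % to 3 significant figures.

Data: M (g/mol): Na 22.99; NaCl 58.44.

n(Na) = 409.0 / 22.99 = 17.79 mol
n(Cl2) = 13.90 mol
n/ν → Na: 8.895, Cl2: 13.90; Na is limiting.
theoretical n(NaCl) = (2/2) × 17.79 = 17.79 mol → 1040 g
% yield = 678 / 1040 × 100 = 65.19 %

65.2 %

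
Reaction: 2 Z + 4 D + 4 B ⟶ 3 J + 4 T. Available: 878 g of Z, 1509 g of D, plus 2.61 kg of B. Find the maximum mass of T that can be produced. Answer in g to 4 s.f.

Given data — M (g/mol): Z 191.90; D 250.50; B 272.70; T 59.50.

n(Z) = 878.0 / 191.90 = 4.575 mol
n(D) = 1509 / 250.50 = 6.024 mol
n(B) = 2.610×1000 / 272.70 = 9.571 mol
n/ν for Z = 4.575/2 = 2.288
n/ν for D = 6.024/4 = 1.506
n/ν for B = 9.571/4 = 2.393
Smallest n/ν is D → limiting reagent.
n(T) = (4/4) × 6.024 = 6.024 mol
mass = 6.024 × 59.50 = 358.4 g

358.4 g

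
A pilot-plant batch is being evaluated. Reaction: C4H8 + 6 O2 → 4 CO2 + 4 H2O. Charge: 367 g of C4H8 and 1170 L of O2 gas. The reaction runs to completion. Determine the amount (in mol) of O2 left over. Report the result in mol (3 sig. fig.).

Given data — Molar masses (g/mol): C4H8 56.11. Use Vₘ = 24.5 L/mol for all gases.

8.51 mol

n(C4H8) = 367.0 / 56.11 = 6.541 mol
n(O2) = 1170 / 24.5 = 47.76 mol
n/ν for C4H8 = 6.541/1 = 6.541
n/ν for O2 = 47.76/6 = 7.960
Smallest n/ν is C4H8 → limiting reagent.
O2 consumed = (6/1) × 6.541 = 39.25 mol
O2 remaining = 47.76 − 39.25 = 8.510 mol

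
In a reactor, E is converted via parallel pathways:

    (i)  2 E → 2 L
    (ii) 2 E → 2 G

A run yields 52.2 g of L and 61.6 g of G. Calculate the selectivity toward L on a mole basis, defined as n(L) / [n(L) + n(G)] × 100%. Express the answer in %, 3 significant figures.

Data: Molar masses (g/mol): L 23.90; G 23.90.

45.9 %

n(L) = 52.2 / 23.90 = 2.184 mol
n(G) = 61.6 / 23.90 = 2.577 mol
selectivity = 2.184/(2.184+2.577) × 100 = 45.87 %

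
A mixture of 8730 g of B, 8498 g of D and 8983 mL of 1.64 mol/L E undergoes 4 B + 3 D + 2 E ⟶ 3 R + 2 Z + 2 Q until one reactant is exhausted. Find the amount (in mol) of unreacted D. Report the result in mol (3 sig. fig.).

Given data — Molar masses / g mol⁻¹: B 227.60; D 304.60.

n(B) = 8730 / 227.60 = 38.36 mol
n(D) = 8498 / 304.60 = 27.90 mol
n(E) = 1.64 × 8983/1000 = 14.73 mol
n/ν for B = 38.36/4 = 9.590
n/ν for D = 27.90/3 = 9.300
n/ν for E = 14.73/2 = 7.365
Smallest n/ν is E → limiting reagent.
D consumed = (3/2) × 14.73 = 22.10 mol
D remaining = 27.90 − 22.10 = 5.800 mol

5.80 mol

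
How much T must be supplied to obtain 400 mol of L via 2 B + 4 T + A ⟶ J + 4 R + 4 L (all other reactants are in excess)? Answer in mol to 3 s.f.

n(L) = 400.0 mol
n(T) = (4/4) × 400.0 = 400.0 mol

400 mol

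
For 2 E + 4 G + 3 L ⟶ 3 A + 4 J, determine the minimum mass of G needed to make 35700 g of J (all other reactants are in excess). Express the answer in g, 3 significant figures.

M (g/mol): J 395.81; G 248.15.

22400 g

n(J) = 35700 / 395.81 = 90.19 mol
n(G) = (4/4) × 90.19 = 90.19 mol
mass = 90.19 × 248.15 = 22380 g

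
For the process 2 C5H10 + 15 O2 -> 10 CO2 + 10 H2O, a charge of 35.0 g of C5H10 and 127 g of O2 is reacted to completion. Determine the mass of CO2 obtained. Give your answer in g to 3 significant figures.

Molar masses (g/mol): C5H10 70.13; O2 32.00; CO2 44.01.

n(C5H10) = 35.00 / 70.13 = 0.4991 mol
n(O2) = 127.0 / 32.00 = 3.969 mol
n/ν → C5H10: 0.2496, O2: 0.2646; C5H10 is limiting.
n(CO2) = (10/2) × 0.4991 = 2.496 mol
mass = 2.496 × 44.01 = 109.8 g

110 g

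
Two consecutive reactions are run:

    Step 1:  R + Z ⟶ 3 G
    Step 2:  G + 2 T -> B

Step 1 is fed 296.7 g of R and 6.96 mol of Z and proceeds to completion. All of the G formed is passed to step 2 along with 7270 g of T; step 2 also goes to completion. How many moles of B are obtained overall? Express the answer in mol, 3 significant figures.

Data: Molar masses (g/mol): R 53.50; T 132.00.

Step 1:
n(R) = 296.7 / 53.50 = 5.546 mol
n(Z) = 6.960 mol
n/ν for R = 5.546/1 = 5.546
n/ν for Z = 6.960/1 = 6.960
Smallest n/ν is R → limiting reagent.
n(G) produced = (3/1) × 5.546 = 16.64 mol
Step 2:
n(G) available = 16.64 mol
n(T) = 7270 / 132.00 = 55.08 mol
n/ν for G = 16.64/1 = 16.64
n/ν for T = 55.08/2 = 27.54
Smallest n/ν is G → limiting reagent.
n(B) = (1/1) × 16.64 = 16.64 mol

16.6 mol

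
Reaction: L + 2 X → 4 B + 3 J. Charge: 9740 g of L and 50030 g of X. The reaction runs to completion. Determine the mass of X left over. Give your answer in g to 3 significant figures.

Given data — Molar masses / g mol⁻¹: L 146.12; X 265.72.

14600 g

n(L) = 9740 / 146.12 = 66.66 mol
n(X) = 50030 / 265.72 = 188.3 mol
n/ν for L = 66.66/1 = 66.66
n/ν for X = 188.3/2 = 94.15
Smallest n/ν is L → limiting reagent.
X consumed = (2/1) × 66.66 = 133.3 mol
X remaining = 188.3 − 133.3 = 55.00 mol
mass = 55.00 × 265.72 = 14610 g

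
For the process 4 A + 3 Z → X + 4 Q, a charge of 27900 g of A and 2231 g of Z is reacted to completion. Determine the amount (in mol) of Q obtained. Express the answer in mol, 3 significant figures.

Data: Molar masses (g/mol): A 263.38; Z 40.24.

n(A) = 27900 / 263.38 = 105.9 mol
n(Z) = 2231 / 40.24 = 55.44 mol
n/ν → A: 26.48, Z: 18.48; Z is limiting.
n(Q) = (4/3) × 55.44 = 73.92 mol

73.9 mol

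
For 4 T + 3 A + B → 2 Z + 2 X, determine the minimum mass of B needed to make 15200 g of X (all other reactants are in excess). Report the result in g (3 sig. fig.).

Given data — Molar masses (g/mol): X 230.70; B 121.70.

4010 g

n(X) = 15200 / 230.70 = 65.89 mol
n(B) = (1/2) × 65.89 = 32.95 mol
mass = 32.95 × 121.70 = 4010 g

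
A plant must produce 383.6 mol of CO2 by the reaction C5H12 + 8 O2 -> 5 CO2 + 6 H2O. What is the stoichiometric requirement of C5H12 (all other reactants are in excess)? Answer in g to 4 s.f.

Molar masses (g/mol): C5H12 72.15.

n(CO2) = 383.6 mol
n(C5H12) = (1/5) × 383.6 = 76.72 mol
mass = 76.72 × 72.15 = 5535 g

5535 g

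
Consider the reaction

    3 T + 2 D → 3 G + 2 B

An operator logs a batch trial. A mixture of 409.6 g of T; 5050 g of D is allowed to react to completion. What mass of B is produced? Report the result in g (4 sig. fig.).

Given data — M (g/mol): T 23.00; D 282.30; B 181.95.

2160 g

n(T) = 409.6 / 23.00 = 17.81 mol
n(D) = 5050 / 282.30 = 17.89 mol
n/ν for T = 17.81/3 = 5.937
n/ν for D = 17.89/2 = 8.945
Smallest n/ν is T → limiting reagent.
n(B) = (2/3) × 17.81 = 11.87 mol
mass = 11.87 × 181.95 = 2160 g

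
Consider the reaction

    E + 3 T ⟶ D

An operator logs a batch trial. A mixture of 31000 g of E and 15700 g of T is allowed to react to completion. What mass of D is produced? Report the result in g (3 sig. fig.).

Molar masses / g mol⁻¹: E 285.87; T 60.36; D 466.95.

40500 g

n(E) = 31000 / 285.87 = 108.4 mol
n(T) = 15700 / 60.36 = 260.1 mol
n/ν → E: 108.4, T: 86.70; T is limiting.
n(D) = (1/3) × 260.1 = 86.70 mol
mass = 86.70 × 466.95 = 40480 g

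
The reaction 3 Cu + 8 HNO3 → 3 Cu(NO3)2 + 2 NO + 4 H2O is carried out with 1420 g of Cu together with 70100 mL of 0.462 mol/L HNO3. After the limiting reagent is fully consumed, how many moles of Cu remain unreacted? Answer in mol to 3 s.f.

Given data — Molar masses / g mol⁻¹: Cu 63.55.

n(Cu) = 1420 / 63.55 = 22.34 mol
n(HNO3) = 0.462 × 70100/1000 = 32.39 mol
n/ν for Cu = 22.34/3 = 7.447
n/ν for HNO3 = 32.39/8 = 4.049
Smallest n/ν is HNO3 → limiting reagent.
Cu consumed = (3/8) × 32.39 = 12.15 mol
Cu remaining = 22.34 − 12.15 = 10.19 mol

10.2 mol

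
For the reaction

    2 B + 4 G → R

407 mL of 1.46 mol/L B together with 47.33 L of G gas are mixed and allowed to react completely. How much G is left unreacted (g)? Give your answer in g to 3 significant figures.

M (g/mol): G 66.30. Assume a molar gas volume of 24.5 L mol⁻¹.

n(B) = 1.46 × 407.0/1000 = 0.5942 mol
n(G) = 47.33 / 24.5 = 1.932 mol
n/ν → B: 0.2971, G: 0.4830; B is limiting.
G consumed = (4/2) × 0.5942 = 1.188 mol
G remaining = 1.932 − 1.188 = 0.7440 mol
mass = 0.7440 × 66.30 = 49.33 g

49.3 g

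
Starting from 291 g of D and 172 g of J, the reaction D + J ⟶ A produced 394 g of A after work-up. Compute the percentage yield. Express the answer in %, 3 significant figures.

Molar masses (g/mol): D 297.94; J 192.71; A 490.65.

n(D) = 291.0 / 297.94 = 0.9767 mol
n(J) = 172.0 / 192.71 = 0.8925 mol
n/ν for D = 0.9767/1 = 0.9767
n/ν for J = 0.8925/1 = 0.8925
Smallest n/ν is J → limiting reagent.
theoretical n(A) = (1/1) × 0.8925 = 0.8925 mol → 437.9 g
% yield = 394 / 437.9 × 100 = 89.97 %

90.0 %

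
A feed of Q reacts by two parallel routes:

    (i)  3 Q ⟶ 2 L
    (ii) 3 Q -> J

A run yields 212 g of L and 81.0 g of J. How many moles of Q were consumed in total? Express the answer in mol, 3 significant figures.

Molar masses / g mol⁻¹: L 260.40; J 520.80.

n(L) = 212 / 260.40 = 0.8141 mol
n(J) = 81.0 / 520.80 = 0.1555 mol
n(Q) via (i) = (3/2)×0.8141 = 1.221 mol
n(Q) via (ii) = (3/1)×0.1555 = 0.4665 mol
total n(Q) = 1.221 + 0.4665 = 1.688 mol

1.69 mol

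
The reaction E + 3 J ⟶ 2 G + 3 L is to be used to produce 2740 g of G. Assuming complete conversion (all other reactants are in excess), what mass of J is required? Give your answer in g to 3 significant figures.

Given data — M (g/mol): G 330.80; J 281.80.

n(G) = 2740 / 330.80 = 8.283 mol
n(J) = (3/2) × 8.283 = 12.42 mol
mass = 12.42 × 281.80 = 3500 g

3500 g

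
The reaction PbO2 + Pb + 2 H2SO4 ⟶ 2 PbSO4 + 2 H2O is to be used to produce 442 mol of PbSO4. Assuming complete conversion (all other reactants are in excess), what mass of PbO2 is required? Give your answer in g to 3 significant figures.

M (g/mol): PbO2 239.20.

n(PbSO4) = 442.0 mol
n(PbO2) = (1/2) × 442.0 = 221.0 mol
mass = 221.0 × 239.20 = 52860 g

52900 g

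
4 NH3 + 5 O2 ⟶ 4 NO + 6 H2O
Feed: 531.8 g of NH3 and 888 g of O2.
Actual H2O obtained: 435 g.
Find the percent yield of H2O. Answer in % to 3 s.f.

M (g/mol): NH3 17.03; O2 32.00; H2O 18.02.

n(NH3) = 531.8 / 17.03 = 31.23 mol
n(O2) = 888.0 / 32.00 = 27.75 mol
n/ν for NH3 = 31.23/4 = 7.808
n/ν for O2 = 27.75/5 = 5.550
Smallest n/ν is O2 → limiting reagent.
theoretical n(H2O) = (6/5) × 27.75 = 33.30 mol → 600.1 g
% yield = 435 / 600.1 × 100 = 72.49 %

72.5 %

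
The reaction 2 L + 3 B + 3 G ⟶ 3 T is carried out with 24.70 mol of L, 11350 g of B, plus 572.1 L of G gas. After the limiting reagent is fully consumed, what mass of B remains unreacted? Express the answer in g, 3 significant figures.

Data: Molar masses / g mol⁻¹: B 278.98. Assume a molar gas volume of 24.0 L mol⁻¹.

4700 g

n(L) = 24.70 mol
n(B) = 11350 / 278.98 = 40.68 mol
n(G) = 572.1 / 24.0 = 23.84 mol
n/ν → L: 12.35, B: 13.56, G: 7.947; G is limiting.
B consumed = (3/3) × 23.84 = 23.84 mol
B remaining = 40.68 − 23.84 = 16.84 mol
mass = 16.84 × 278.98 = 4698 g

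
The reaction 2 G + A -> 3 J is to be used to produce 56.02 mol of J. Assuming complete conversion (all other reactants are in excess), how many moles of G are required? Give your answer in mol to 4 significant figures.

n(J) = 56.02 mol
n(G) = (2/3) × 56.02 = 37.35 mol

37.35 mol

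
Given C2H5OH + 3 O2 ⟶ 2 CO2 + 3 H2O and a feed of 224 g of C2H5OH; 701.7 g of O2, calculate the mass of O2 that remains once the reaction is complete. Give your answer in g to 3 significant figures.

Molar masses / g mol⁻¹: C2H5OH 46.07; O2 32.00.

n(C2H5OH) = 224.0 / 46.07 = 4.862 mol
n(O2) = 701.7 / 32.00 = 21.93 mol
n/ν for C2H5OH = 4.862/1 = 4.862
n/ν for O2 = 21.93/3 = 7.310
Smallest n/ν is C2H5OH → limiting reagent.
O2 consumed = (3/1) × 4.862 = 14.59 mol
O2 remaining = 21.93 − 14.59 = 7.340 mol
mass = 7.340 × 32.00 = 234.9 g

235 g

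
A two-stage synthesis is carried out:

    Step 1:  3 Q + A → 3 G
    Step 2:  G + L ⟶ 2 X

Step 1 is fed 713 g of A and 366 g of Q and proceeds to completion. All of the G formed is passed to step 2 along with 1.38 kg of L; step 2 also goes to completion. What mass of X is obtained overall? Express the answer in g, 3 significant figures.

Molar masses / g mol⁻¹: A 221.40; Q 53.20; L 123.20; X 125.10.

1720 g

Step 1:
n(A) = 713.0 / 221.40 = 3.220 mol
n(Q) = 366.0 / 53.20 = 6.880 mol
n/ν → A: 3.220, Q: 2.293; Q is limiting.
n(G) produced = (3/3) × 6.880 = 6.880 mol
Step 2:
n(G) available = 6.880 mol
n(L) = 1.380×1000 / 123.20 = 11.20 mol
n/ν → G: 6.880, L: 11.20; G is limiting.
n(X) = (2/1) × 6.880 = 13.76 mol
mass = 13.76 × 125.10 = 1721 g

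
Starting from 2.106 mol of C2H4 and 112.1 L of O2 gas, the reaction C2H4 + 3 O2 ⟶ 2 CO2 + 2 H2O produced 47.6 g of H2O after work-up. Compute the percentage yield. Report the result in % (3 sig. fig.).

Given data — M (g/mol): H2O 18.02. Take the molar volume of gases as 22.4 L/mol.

79.2 %

n(C2H4) = 2.106 mol
n(O2) = 112.1 / 22.4 = 5.004 mol
n/ν for C2H4 = 2.106/1 = 2.106
n/ν for O2 = 5.004/3 = 1.668
Smallest n/ν is O2 → limiting reagent.
theoretical n(H2O) = (2/3) × 5.004 = 3.336 mol → 60.11 g
% yield = 47.6 / 60.11 × 100 = 79.19 %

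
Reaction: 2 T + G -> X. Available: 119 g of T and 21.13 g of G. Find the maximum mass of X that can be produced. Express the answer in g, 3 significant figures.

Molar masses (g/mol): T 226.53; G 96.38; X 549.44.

120 g

n(T) = 119.0 / 226.53 = 0.5253 mol
n(G) = 21.13 / 96.38 = 0.2192 mol
n/ν → T: 0.2627, G: 0.2192; G is limiting.
n(X) = (1/1) × 0.2192 = 0.2192 mol
mass = 0.2192 × 549.44 = 120.4 g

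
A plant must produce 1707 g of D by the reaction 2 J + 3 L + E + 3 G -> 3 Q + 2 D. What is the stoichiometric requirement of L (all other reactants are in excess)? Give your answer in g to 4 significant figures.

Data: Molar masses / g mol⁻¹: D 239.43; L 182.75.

n(D) = 1707 / 239.43 = 7.129 mol
n(L) = (3/2) × 7.129 = 10.69 mol
mass = 10.69 × 182.75 = 1954 g

1954 g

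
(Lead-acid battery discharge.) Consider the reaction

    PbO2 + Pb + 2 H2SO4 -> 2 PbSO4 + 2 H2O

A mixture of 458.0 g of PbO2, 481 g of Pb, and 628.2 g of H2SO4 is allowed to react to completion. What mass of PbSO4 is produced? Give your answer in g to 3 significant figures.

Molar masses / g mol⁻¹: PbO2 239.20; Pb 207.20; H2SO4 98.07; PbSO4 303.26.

1160 g

n(PbO2) = 458.0 / 239.20 = 1.915 mol
n(Pb) = 481.0 / 207.20 = 2.321 mol
n(H2SO4) = 628.2 / 98.07 = 6.406 mol
n/ν for PbO2 = 1.915/1 = 1.915
n/ν for Pb = 2.321/1 = 2.321
n/ν for H2SO4 = 6.406/2 = 3.203
Smallest n/ν is PbO2 → limiting reagent.
n(PbSO4) = (2/1) × 1.915 = 3.830 mol
mass = 3.830 × 303.26 = 1161 g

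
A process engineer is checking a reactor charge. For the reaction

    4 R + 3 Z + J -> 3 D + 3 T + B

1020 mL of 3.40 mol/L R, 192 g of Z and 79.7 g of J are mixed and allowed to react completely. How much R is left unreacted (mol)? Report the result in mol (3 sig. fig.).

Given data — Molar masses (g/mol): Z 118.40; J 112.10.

n(R) = 3.40 × 1020/1000 = 3.468 mol
n(Z) = 192.0 / 118.40 = 1.622 mol
n(J) = 79.70 / 112.10 = 0.7110 mol
n/ν for R = 3.468/4 = 0.8670
n/ν for Z = 1.622/3 = 0.5407
n/ν for J = 0.7110/1 = 0.7110
Smallest n/ν is Z → limiting reagent.
R consumed = (4/3) × 1.622 = 2.163 mol
R remaining = 3.468 − 2.163 = 1.305 mol

1.31 mol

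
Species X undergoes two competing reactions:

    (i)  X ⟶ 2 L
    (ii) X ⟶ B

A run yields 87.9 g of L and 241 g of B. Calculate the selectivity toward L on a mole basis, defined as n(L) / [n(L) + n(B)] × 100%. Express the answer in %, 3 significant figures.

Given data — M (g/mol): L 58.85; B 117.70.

42.2 %

n(L) = 87.9 / 58.85 = 1.494 mol
n(B) = 241 / 117.70 = 2.048 mol
selectivity = 1.494/(1.494+2.048) × 100 = 42.18 %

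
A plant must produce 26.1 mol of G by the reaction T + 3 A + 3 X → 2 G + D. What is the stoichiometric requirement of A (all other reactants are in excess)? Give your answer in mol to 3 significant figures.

39.2 mol

n(G) = 26.10 mol
n(A) = (3/2) × 26.10 = 39.15 mol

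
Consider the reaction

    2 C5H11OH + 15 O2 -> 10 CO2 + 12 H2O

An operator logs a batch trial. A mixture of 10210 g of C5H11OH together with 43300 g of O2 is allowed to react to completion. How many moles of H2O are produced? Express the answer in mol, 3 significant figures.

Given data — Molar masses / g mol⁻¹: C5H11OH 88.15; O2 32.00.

n(C5H11OH) = 10210 / 88.15 = 115.8 mol
n(O2) = 43300 / 32.00 = 1353 mol
n/ν for C5H11OH = 115.8/2 = 57.90
n/ν for O2 = 1353/15 = 90.20
Smallest n/ν is C5H11OH → limiting reagent.
n(H2O) = (12/2) × 115.8 = 694.8 mol

695 mol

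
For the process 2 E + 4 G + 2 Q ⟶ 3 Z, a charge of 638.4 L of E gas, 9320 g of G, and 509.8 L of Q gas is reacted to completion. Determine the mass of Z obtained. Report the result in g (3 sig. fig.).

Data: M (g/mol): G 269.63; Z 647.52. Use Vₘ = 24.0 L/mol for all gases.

n(E) = 638.4 / 24.0 = 26.60 mol
n(G) = 9320 / 269.63 = 34.57 mol
n(Q) = 509.8 / 24.0 = 21.24 mol
n/ν for E = 26.60/2 = 13.30
n/ν for G = 34.57/4 = 8.643
n/ν for Q = 21.24/2 = 10.62
Smallest n/ν is G → limiting reagent.
n(Z) = (3/4) × 34.57 = 25.93 mol
mass = 25.93 × 647.52 = 16790 g

16800 g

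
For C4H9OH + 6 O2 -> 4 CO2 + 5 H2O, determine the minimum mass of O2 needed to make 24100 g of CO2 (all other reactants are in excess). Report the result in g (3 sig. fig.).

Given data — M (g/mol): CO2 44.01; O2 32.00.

n(CO2) = 24100 / 44.01 = 547.6 mol
n(O2) = (6/4) × 547.6 = 821.4 mol
mass = 821.4 × 32.00 = 26280 g

26300 g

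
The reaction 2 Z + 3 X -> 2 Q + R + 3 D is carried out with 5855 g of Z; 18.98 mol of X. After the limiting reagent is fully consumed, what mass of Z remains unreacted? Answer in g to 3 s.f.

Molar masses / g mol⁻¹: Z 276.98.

n(Z) = 5855 / 276.98 = 21.14 mol
n(X) = 18.98 mol
n/ν for Z = 21.14/2 = 10.57
n/ν for X = 18.98/3 = 6.327
Smallest n/ν is X → limiting reagent.
Z consumed = (2/3) × 18.98 = 12.65 mol
Z remaining = 21.14 − 12.65 = 8.490 mol
mass = 8.490 × 276.98 = 2352 g

2350 g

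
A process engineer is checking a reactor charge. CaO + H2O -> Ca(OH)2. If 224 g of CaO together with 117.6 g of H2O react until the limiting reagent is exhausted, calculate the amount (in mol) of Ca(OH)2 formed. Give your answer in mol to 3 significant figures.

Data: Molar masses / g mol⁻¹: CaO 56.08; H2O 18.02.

n(CaO) = 224.0 / 56.08 = 3.994 mol
n(H2O) = 117.6 / 18.02 = 6.526 mol
n/ν for CaO = 3.994/1 = 3.994
n/ν for H2O = 6.526/1 = 6.526
Smallest n/ν is CaO → limiting reagent.
n(Ca(OH)2) = (1/1) × 3.994 = 3.994 mol

3.99 mol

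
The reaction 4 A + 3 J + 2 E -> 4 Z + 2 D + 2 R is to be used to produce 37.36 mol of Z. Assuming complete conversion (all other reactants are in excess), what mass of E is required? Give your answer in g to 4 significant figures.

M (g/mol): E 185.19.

n(Z) = 37.36 mol
n(E) = (2/4) × 37.36 = 18.68 mol
mass = 18.68 × 185.19 = 3459 g

3459 g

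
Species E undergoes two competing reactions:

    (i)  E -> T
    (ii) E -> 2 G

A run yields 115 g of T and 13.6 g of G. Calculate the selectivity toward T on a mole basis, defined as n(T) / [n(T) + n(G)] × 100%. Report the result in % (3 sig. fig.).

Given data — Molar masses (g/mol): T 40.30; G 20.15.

n(T) = 115 / 40.30 = 2.854 mol
n(G) = 13.6 / 20.15 = 0.6749 mol
selectivity = 2.854/(2.854+0.6749) × 100 = 80.88 %

80.9 %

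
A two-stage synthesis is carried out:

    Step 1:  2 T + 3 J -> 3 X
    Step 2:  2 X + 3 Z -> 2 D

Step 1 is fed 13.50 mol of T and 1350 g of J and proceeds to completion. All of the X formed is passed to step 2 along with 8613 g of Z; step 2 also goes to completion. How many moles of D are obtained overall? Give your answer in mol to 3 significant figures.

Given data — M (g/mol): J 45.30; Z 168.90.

20.3 mol

Step 1:
n(T) = 13.50 mol
n(J) = 1350 / 45.30 = 29.80 mol
n/ν → T: 6.750, J: 9.933; T is limiting.
n(X) produced = (3/2) × 13.50 = 20.25 mol
Step 2:
n(X) available = 20.25 mol
n(Z) = 8613 / 168.90 = 50.99 mol
n/ν → X: 10.13, Z: 17.00; X is limiting.
n(D) = (2/2) × 20.25 = 20.25 mol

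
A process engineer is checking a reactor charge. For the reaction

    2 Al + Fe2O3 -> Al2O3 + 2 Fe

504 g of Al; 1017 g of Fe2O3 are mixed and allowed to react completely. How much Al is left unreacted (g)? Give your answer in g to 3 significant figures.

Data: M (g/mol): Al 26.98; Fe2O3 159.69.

160 g

n(Al) = 504.0 / 26.98 = 18.68 mol
n(Fe2O3) = 1017 / 159.69 = 6.369 mol
n/ν for Al = 18.68/2 = 9.340
n/ν for Fe2O3 = 6.369/1 = 6.369
Smallest n/ν is Fe2O3 → limiting reagent.
Al consumed = (2/1) × 6.369 = 12.74 mol
Al remaining = 18.68 − 12.74 = 5.940 mol
mass = 5.940 × 26.98 = 160.3 g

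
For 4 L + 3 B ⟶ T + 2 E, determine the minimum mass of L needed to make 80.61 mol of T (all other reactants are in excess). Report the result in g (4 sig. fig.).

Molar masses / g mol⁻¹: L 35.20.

11350 g

n(T) = 80.61 mol
n(L) = (4/1) × 80.61 = 322.4 mol
mass = 322.4 × 35.20 = 11350 g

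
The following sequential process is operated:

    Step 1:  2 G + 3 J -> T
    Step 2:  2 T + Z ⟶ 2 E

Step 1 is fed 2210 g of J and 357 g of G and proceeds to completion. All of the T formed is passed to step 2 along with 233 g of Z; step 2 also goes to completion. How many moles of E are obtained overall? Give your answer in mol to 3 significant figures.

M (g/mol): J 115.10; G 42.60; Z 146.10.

3.19 mol

Step 1:
n(J) = 2210 / 115.10 = 19.20 mol
n(G) = 357.0 / 42.60 = 8.380 mol
n/ν for J = 19.20/3 = 6.400
n/ν for G = 8.380/2 = 4.190
Smallest n/ν is G → limiting reagent.
n(T) produced = (1/2) × 8.380 = 4.190 mol
Step 2:
n(T) available = 4.190 mol
n(Z) = 233.0 / 146.10 = 1.595 mol
n/ν for T = 4.190/2 = 2.095
n/ν for Z = 1.595/1 = 1.595
Smallest n/ν is Z → limiting reagent.
n(E) = (2/1) × 1.595 = 3.190 mol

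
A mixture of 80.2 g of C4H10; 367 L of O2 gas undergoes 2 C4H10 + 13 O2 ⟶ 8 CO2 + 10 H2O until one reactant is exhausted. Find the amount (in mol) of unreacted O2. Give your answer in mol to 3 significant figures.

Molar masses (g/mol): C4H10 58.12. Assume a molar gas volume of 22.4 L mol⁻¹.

n(C4H10) = 80.20 / 58.12 = 1.380 mol
n(O2) = 367.0 / 22.4 = 16.38 mol
n/ν for C4H10 = 1.380/2 = 0.6900
n/ν for O2 = 16.38/13 = 1.260
Smallest n/ν is C4H10 → limiting reagent.
O2 consumed = (13/2) × 1.380 = 8.970 mol
O2 remaining = 16.38 − 8.970 = 7.410 mol

7.41 mol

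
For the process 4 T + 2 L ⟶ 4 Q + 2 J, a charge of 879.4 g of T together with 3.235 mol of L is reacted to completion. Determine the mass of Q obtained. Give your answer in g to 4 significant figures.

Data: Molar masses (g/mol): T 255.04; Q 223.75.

771.5 g

n(T) = 879.4 / 255.04 = 3.448 mol
n(L) = 3.235 mol
n/ν for T = 3.448/4 = 0.8620
n/ν for L = 3.235/2 = 1.618
Smallest n/ν is T → limiting reagent.
n(Q) = (4/4) × 3.448 = 3.448 mol
mass = 3.448 × 223.75 = 771.5 g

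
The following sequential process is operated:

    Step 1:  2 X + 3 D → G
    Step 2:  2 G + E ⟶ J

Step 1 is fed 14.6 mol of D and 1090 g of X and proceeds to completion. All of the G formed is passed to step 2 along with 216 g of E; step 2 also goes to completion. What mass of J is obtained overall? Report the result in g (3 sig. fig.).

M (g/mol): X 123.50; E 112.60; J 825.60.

Step 1:
n(D) = 14.60 mol
n(X) = 1090 / 123.50 = 8.826 mol
n/ν for D = 14.60/3 = 4.867
n/ν for X = 8.826/2 = 4.413
Smallest n/ν is X → limiting reagent.
n(G) produced = (1/2) × 8.826 = 4.413 mol
Step 2:
n(G) available = 4.413 mol
n(E) = 216.0 / 112.60 = 1.918 mol
n/ν for G = 4.413/2 = 2.207
n/ν for E = 1.918/1 = 1.918
Smallest n/ν is E → limiting reagent.
n(J) = (1/1) × 1.918 = 1.918 mol
mass = 1.918 × 825.60 = 1584 g

1580 g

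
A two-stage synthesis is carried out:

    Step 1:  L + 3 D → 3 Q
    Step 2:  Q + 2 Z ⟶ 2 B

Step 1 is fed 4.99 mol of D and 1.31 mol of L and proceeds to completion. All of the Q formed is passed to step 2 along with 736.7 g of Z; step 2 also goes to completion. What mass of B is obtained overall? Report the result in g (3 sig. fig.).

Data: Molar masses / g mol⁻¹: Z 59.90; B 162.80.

1280 g

Step 1:
n(D) = 4.990 mol
n(L) = 1.310 mol
n/ν for D = 4.990/3 = 1.663
n/ν for L = 1.310/1 = 1.310
Smallest n/ν is L → limiting reagent.
n(Q) produced = (3/1) × 1.310 = 3.930 mol
Step 2:
n(Q) available = 3.930 mol
n(Z) = 736.7 / 59.90 = 12.30 mol
n/ν for Q = 3.930/1 = 3.930
n/ν for Z = 12.30/2 = 6.150
Smallest n/ν is Q → limiting reagent.
n(B) = (2/1) × 3.930 = 7.860 mol
mass = 7.860 × 162.80 = 1280 g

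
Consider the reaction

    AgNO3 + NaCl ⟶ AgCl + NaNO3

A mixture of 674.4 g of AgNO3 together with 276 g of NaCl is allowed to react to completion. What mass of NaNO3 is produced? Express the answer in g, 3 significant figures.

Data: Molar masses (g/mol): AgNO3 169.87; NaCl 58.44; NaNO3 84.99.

337 g

n(AgNO3) = 674.4 / 169.87 = 3.970 mol
n(NaCl) = 276.0 / 58.44 = 4.723 mol
n/ν for AgNO3 = 3.970/1 = 3.970
n/ν for NaCl = 4.723/1 = 4.723
Smallest n/ν is AgNO3 → limiting reagent.
n(NaNO3) = (1/1) × 3.970 = 3.970 mol
mass = 3.970 × 84.99 = 337.4 g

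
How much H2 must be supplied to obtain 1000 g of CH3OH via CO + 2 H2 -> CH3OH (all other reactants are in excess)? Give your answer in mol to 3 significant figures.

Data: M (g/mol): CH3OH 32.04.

n(CH3OH) = 1000 / 32.04 = 31.21 mol
n(H2) = (2/1) × 31.21 = 62.42 mol

62.4 mol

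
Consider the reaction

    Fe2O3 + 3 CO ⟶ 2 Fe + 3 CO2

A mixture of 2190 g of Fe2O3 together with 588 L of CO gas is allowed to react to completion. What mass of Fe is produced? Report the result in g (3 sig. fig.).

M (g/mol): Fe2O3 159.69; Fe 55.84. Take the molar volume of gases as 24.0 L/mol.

n(Fe2O3) = 2190 / 159.69 = 13.71 mol
n(CO) = 588.0 / 24.0 = 24.50 mol
n/ν → Fe2O3: 13.71, CO: 8.167; CO is limiting.
n(Fe) = (2/3) × 24.50 = 16.33 mol
mass = 16.33 × 55.84 = 911.9 g

912 g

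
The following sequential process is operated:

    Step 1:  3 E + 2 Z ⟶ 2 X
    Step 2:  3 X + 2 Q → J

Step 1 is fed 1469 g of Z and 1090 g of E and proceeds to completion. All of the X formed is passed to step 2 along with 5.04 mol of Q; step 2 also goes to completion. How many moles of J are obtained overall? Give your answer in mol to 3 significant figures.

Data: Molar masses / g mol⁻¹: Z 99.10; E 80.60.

Step 1:
n(Z) = 1469 / 99.10 = 14.82 mol
n(E) = 1090 / 80.60 = 13.52 mol
n/ν for Z = 14.82/2 = 7.410
n/ν for E = 13.52/3 = 4.507
Smallest n/ν is E → limiting reagent.
n(X) produced = (2/3) × 13.52 = 9.013 mol
Step 2:
n(X) available = 9.013 mol
n(Q) = 5.040 mol
n/ν for X = 9.013/3 = 3.004
n/ν for Q = 5.040/2 = 2.520
Smallest n/ν is Q → limiting reagent.
n(J) = (1/2) × 5.040 = 2.520 mol

2.52 mol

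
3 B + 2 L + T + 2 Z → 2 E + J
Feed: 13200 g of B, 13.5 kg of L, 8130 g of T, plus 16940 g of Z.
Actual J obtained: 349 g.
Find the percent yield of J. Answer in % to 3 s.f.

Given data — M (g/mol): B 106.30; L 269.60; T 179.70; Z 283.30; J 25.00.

55.8 %

n(B) = 13200 / 106.30 = 124.2 mol
n(L) = 13.50×1000 / 269.60 = 50.07 mol
n(T) = 8130 / 179.70 = 45.24 mol
n(Z) = 16940 / 283.30 = 59.80 mol
n/ν for B = 124.2/3 = 41.40
n/ν for L = 50.07/2 = 25.04
n/ν for T = 45.24/1 = 45.24
n/ν for Z = 59.80/2 = 29.90
Smallest n/ν is L → limiting reagent.
theoretical n(J) = (1/2) × 50.07 = 25.04 mol → 626.0 g
% yield = 349 / 626.0 × 100 = 55.75 %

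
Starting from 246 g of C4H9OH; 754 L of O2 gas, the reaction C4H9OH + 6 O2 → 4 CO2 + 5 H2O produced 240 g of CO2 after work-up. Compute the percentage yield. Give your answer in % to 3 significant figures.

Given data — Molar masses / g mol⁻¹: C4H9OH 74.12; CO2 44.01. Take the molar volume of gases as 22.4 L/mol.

n(C4H9OH) = 246.0 / 74.12 = 3.319 mol
n(O2) = 754.0 / 22.4 = 33.66 mol
n/ν for C4H9OH = 3.319/1 = 3.319
n/ν for O2 = 33.66/6 = 5.610
Smallest n/ν is C4H9OH → limiting reagent.
theoretical n(CO2) = (4/1) × 3.319 = 13.28 mol → 584.5 g
% yield = 240 / 584.5 × 100 = 41.06 %

41.1 %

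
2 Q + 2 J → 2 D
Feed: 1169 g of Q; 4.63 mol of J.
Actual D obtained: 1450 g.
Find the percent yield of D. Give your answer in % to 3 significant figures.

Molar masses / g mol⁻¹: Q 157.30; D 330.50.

n(Q) = 1169 / 157.30 = 7.432 mol
n(J) = 4.630 mol
n/ν for Q = 7.432/2 = 3.716
n/ν for J = 4.630/2 = 2.315
Smallest n/ν is J → limiting reagent.
theoretical n(D) = (2/2) × 4.630 = 4.630 mol → 1530 g
% yield = 1450 / 1530 × 100 = 94.77 %

94.8 %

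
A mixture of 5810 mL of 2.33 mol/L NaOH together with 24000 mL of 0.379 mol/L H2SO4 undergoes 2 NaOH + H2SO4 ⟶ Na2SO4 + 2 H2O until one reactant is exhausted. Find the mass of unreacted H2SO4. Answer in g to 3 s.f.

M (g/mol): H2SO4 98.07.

n(NaOH) = 2.33 × 5810/1000 = 13.54 mol
n(H2SO4) = 0.379 × 24000/1000 = 9.096 mol
n/ν → NaOH: 6.770, H2SO4: 9.096; NaOH is limiting.
H2SO4 consumed = (1/2) × 13.54 = 6.770 mol
H2SO4 remaining = 9.096 − 6.770 = 2.326 mol
mass = 2.326 × 98.07 = 228.1 g

228 g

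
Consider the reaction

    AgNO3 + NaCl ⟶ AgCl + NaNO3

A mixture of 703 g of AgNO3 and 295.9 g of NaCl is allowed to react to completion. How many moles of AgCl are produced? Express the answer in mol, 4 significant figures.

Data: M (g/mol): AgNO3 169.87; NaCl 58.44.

n(AgNO3) = 703.0 / 169.87 = 4.138 mol
n(NaCl) = 295.9 / 58.44 = 5.063 mol
n/ν for AgNO3 = 4.138/1 = 4.138
n/ν for NaCl = 5.063/1 = 5.063
Smallest n/ν is AgNO3 → limiting reagent.
n(AgCl) = (1/1) × 4.138 = 4.138 mol

4.138 mol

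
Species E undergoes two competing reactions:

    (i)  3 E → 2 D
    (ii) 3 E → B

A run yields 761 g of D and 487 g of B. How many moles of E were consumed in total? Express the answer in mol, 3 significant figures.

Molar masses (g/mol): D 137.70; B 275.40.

13.6 mol

n(D) = 761 / 137.70 = 5.527 mol
n(B) = 487 / 275.40 = 1.768 mol
n(E) via (i) = (3/2)×5.527 = 8.291 mol
n(E) via (ii) = (3/1)×1.768 = 5.304 mol
total n(E) = 8.291 + 5.304 = 13.60 mol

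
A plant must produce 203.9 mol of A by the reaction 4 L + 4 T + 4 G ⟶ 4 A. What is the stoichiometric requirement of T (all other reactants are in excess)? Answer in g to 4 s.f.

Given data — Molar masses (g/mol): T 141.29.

28810 g

n(A) = 203.9 mol
n(T) = (4/4) × 203.9 = 203.9 mol
mass = 203.9 × 141.29 = 28810 g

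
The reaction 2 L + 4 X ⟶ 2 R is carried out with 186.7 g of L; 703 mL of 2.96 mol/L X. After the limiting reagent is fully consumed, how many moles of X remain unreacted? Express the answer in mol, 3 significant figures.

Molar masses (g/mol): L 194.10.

0.157 mol

n(L) = 186.7 / 194.10 = 0.9619 mol
n(X) = 2.96 × 703.0/1000 = 2.081 mol
n/ν for L = 0.9619/2 = 0.4810
n/ν for X = 2.081/4 = 0.5203
Smallest n/ν is L → limiting reagent.
X consumed = (4/2) × 0.9619 = 1.924 mol
X remaining = 2.081 − 1.924 = 0.1570 mol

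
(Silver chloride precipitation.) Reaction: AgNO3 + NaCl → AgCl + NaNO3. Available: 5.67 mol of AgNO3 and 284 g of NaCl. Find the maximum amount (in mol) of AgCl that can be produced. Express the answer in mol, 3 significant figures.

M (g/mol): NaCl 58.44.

n(AgNO3) = 5.670 mol
n(NaCl) = 284.0 / 58.44 = 4.860 mol
n/ν for AgNO3 = 5.670/1 = 5.670
n/ν for NaCl = 4.860/1 = 4.860
Smallest n/ν is NaCl → limiting reagent.
n(AgCl) = (1/1) × 4.860 = 4.860 mol

4.86 mol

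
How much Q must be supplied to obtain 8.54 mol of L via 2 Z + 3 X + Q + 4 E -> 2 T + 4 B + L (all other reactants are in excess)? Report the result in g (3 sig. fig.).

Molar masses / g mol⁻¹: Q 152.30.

n(L) = 8.540 mol
n(Q) = (1/1) × 8.540 = 8.540 mol
mass = 8.540 × 152.30 = 1301 g

1300 g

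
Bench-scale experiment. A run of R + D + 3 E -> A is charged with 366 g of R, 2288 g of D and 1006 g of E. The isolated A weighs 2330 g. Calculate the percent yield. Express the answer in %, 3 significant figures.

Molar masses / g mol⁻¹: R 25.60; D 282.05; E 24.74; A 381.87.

75.2 %

n(R) = 366.0 / 25.60 = 14.30 mol
n(D) = 2288 / 282.05 = 8.112 mol
n(E) = 1006 / 24.74 = 40.66 mol
n/ν for R = 14.30/1 = 14.30
n/ν for D = 8.112/1 = 8.112
n/ν for E = 40.66/3 = 13.55
Smallest n/ν is D → limiting reagent.
theoretical n(A) = (1/1) × 8.112 = 8.112 mol → 3098 g
% yield = 2330 / 3098 × 100 = 75.21 %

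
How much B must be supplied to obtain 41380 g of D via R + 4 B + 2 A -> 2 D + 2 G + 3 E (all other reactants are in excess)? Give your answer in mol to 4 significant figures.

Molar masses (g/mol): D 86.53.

956.4 mol

n(D) = 41380 / 86.53 = 478.2 mol
n(B) = (4/2) × 478.2 = 956.4 mol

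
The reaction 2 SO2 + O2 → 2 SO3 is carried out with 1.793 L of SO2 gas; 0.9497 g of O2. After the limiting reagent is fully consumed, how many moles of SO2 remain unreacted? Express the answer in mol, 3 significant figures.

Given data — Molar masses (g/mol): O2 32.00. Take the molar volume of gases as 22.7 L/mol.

n(SO2) = 1.793 / 22.7 = 0.07899 mol
n(O2) = 0.9497 / 32.00 = 0.02968 mol
n/ν for SO2 = 0.07899/2 = 0.03950
n/ν for O2 = 0.02968/1 = 0.02968
Smallest n/ν is O2 → limiting reagent.
SO2 consumed = (2/1) × 0.02968 = 0.05936 mol
SO2 remaining = 0.07899 − 0.05936 = 0.01963 mol

0.0196 mol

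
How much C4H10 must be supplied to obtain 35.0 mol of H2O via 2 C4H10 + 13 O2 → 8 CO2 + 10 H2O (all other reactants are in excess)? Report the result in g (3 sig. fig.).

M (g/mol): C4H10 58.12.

n(H2O) = 35.00 mol
n(C4H10) = (2/10) × 35.00 = 7.000 mol
mass = 7.000 × 58.12 = 406.8 g

407 g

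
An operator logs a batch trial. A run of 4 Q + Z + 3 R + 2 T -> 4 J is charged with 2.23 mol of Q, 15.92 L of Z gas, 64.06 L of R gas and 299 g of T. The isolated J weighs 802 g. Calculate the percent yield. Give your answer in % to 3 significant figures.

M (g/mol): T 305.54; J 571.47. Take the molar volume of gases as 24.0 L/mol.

71.7 %

n(Q) = 2.230 mol
n(Z) = 15.92 / 24.0 = 0.6633 mol
n(R) = 64.06 / 24.0 = 2.669 mol
n(T) = 299.0 / 305.54 = 0.9786 mol
n/ν for Q = 2.230/4 = 0.5575
n/ν for Z = 0.6633/1 = 0.6633
n/ν for R = 2.669/3 = 0.8897
n/ν for T = 0.9786/2 = 0.4893
Smallest n/ν is T → limiting reagent.
theoretical n(J) = (4/2) × 0.9786 = 1.957 mol → 1118 g
% yield = 802 / 1118 × 100 = 71.74 %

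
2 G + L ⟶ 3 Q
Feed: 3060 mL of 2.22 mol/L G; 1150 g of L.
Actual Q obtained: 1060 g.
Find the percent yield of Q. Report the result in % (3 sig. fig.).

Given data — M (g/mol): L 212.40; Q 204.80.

50.8 %

n(G) = 2.22 × 3060/1000 = 6.793 mol
n(L) = 1150 / 212.40 = 5.414 mol
n/ν → G: 3.397, L: 5.414; G is limiting.
theoretical n(Q) = (3/2) × 6.793 = 10.19 mol → 2087 g
% yield = 1060 / 2087 × 100 = 50.79 %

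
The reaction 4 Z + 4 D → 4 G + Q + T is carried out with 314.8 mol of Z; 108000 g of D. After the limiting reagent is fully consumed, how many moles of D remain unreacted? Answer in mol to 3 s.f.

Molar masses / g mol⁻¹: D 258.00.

104 mol

n(Z) = 314.8 mol
n(D) = 108000 / 258.00 = 418.6 mol
n/ν for Z = 314.8/4 = 78.70
n/ν for D = 418.6/4 = 104.7
Smallest n/ν is Z → limiting reagent.
D consumed = (4/4) × 314.8 = 314.8 mol
D remaining = 418.6 − 314.8 = 103.8 mol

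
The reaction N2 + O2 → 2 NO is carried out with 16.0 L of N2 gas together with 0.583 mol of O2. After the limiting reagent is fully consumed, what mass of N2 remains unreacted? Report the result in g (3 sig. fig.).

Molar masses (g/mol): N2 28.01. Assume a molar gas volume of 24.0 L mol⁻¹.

2.34 g

n(N2) = 16.00 / 24.0 = 0.6667 mol
n(O2) = 0.5830 mol
n/ν → N2: 0.6667, O2: 0.5830; O2 is limiting.
N2 consumed = (1/1) × 0.5830 = 0.5830 mol
N2 remaining = 0.6667 − 0.5830 = 0.08370 mol
mass = 0.08370 × 28.01 = 2.344 g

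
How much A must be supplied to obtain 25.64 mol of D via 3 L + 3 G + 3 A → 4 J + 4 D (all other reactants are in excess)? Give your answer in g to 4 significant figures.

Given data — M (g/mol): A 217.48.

n(D) = 25.64 mol
n(A) = (3/4) × 25.64 = 19.23 mol
mass = 19.23 × 217.48 = 4182 g

4182 g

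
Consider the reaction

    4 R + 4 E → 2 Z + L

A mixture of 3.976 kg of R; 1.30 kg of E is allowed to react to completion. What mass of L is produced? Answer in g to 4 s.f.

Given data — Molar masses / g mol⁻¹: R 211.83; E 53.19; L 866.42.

4066 g

n(R) = 3.976×1000 / 211.83 = 18.77 mol
n(E) = 1.300×1000 / 53.19 = 24.44 mol
n/ν → R: 4.693, E: 6.110; R is limiting.
n(L) = (1/4) × 18.77 = 4.693 mol
mass = 4.693 × 866.42 = 4066 g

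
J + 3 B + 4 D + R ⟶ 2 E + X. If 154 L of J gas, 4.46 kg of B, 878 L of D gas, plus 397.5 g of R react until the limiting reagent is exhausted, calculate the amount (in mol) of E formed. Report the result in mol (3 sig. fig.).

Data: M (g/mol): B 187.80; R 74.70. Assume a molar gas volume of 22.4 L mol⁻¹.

10.6 mol

n(J) = 154.0 / 22.4 = 6.875 mol
n(B) = 4.460×1000 / 187.80 = 23.75 mol
n(D) = 878.0 / 22.4 = 39.20 mol
n(R) = 397.5 / 74.70 = 5.321 mol
n/ν for J = 6.875/1 = 6.875
n/ν for B = 23.75/3 = 7.917
n/ν for D = 39.20/4 = 9.800
n/ν for R = 5.321/1 = 5.321
Smallest n/ν is R → limiting reagent.
n(E) = (2/1) × 5.321 = 10.64 mol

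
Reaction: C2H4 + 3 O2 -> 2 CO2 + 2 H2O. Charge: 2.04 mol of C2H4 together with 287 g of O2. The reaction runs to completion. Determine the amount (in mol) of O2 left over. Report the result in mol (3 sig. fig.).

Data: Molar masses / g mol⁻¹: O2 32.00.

n(C2H4) = 2.040 mol
n(O2) = 287.0 / 32.00 = 8.969 mol
n/ν for C2H4 = 2.040/1 = 2.040
n/ν for O2 = 8.969/3 = 2.990
Smallest n/ν is C2H4 → limiting reagent.
O2 consumed = (3/1) × 2.040 = 6.120 mol
O2 remaining = 8.969 − 6.120 = 2.849 mol

2.85 mol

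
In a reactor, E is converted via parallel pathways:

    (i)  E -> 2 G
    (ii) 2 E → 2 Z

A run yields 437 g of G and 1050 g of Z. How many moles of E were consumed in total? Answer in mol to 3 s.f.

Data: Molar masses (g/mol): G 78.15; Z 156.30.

n(G) = 437 / 78.15 = 5.592 mol
n(Z) = 1050 / 156.30 = 6.718 mol
n(E) via (i) = (1/2)×5.592 = 2.796 mol
n(E) via (ii) = (2/2)×6.718 = 6.718 mol
total n(E) = 2.796 + 6.718 = 9.514 mol

9.51 mol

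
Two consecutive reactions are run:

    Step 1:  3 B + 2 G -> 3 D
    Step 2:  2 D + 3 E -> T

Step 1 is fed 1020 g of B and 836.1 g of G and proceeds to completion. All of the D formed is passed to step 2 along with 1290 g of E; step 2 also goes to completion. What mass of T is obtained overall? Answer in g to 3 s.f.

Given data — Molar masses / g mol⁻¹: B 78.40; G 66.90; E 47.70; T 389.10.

2530 g

Step 1:
n(B) = 1020 / 78.40 = 13.01 mol
n(G) = 836.1 / 66.90 = 12.50 mol
n/ν for B = 13.01/3 = 4.337
n/ν for G = 12.50/2 = 6.250
Smallest n/ν is B → limiting reagent.
n(D) produced = (3/3) × 13.01 = 13.01 mol
Step 2:
n(D) available = 13.01 mol
n(E) = 1290 / 47.70 = 27.04 mol
n/ν for D = 13.01/2 = 6.505
n/ν for E = 27.04/3 = 9.013
Smallest n/ν is D → limiting reagent.
n(T) = (1/2) × 13.01 = 6.505 mol
mass = 6.505 × 389.10 = 2531 g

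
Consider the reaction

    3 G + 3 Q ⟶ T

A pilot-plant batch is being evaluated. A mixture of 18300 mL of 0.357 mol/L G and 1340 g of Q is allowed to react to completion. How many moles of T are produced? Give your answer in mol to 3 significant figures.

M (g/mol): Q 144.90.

n(G) = 0.357 × 18300/1000 = 6.533 mol
n(Q) = 1340 / 144.90 = 9.248 mol
n/ν for G = 6.533/3 = 2.178
n/ν for Q = 9.248/3 = 3.083
Smallest n/ν is G → limiting reagent.
n(T) = (1/3) × 6.533 = 2.178 mol

2.18 mol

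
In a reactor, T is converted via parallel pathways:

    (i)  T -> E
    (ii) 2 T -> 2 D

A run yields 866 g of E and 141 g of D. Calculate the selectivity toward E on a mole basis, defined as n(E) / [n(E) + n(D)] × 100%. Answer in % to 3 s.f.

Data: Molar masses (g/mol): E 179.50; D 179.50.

86.0 %

n(E) = 866 / 179.50 = 4.825 mol
n(D) = 141 / 179.50 = 0.7855 mol
selectivity = 4.825/(4.825+0.7855) × 100 = 86.00 %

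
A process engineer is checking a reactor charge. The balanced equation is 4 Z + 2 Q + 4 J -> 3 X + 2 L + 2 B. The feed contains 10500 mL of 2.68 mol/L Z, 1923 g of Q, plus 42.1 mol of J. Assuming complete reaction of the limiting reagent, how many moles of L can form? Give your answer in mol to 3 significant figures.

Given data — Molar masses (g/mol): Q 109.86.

14.1 mol

n(Z) = 2.68 × 10500/1000 = 28.14 mol
n(Q) = 1923 / 109.86 = 17.50 mol
n(J) = 42.10 mol
n/ν for Z = 28.14/4 = 7.035
n/ν for Q = 17.50/2 = 8.750
n/ν for J = 42.10/4 = 10.53
Smallest n/ν is Z → limiting reagent.
n(L) = (2/4) × 28.14 = 14.07 mol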